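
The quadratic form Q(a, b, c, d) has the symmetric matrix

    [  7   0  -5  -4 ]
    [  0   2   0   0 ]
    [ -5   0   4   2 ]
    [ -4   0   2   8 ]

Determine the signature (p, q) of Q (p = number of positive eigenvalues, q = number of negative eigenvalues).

(4, 0)

Row-reducing A symmetrically gives the diagonal entries 7, 2, 3/7, 4.
So there are 4 positive pivots.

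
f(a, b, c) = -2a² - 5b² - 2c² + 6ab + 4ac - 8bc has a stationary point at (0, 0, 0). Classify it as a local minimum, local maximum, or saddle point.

saddle point

The Hessian at the origin is H = [[-4, 6, 4], [6, -10, -8], [4, -8, -4]].
Row-reducing H symmetrically gives the diagonal entries -4, -1, 4.
So there are 1 positive, 2 negative pivots.
H is indefinite, so the origin is a saddle point.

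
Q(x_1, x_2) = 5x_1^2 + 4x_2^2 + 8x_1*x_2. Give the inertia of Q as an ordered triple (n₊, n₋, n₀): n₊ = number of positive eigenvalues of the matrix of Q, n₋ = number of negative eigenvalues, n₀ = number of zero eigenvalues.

(2, 0, 0)

Write A = [[5, 4], [4, 4]].
Applying the same elementary operations to the rows and columns of A produces a congruent diagonal matrix with entries 5, 4/5.
Counting signs: 2 positive.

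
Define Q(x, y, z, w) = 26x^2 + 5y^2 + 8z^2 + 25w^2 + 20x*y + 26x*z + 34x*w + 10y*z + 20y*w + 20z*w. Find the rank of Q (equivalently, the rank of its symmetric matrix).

4

The symmetric matrix is A = [[26, 10, 13, 17], [10, 5, 5, 10], [13, 5, 8, 10], [17, 10, 10, 25]].
Symmetric row and column elimination reduces A to a congruent diagonal form with pivots 26, 15/13, 3/2, 2.
That gives 4 positive pivots.
The rank is the number of nonzero pivots: 4.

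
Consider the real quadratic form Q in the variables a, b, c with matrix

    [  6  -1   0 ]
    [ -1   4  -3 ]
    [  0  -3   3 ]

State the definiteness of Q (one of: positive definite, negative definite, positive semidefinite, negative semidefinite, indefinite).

Leading principal minors: Δ_1 = 6, Δ_2 = 23, Δ_3 = 15.
All leading principal minors are positive, so by Sylvester's criterion Q is positive definite.

positive definite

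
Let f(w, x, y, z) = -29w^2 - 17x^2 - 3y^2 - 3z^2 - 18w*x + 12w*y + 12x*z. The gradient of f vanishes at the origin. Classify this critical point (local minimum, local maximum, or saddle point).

The Hessian at the origin is H = [[-58, -18, 12, 0], [-18, -34, 0, 12], [12, 0, -6, 0], [0, 12, 0, -6]].
Row-reducing H symmetrically gives the diagonal entries -58, -824/29, -312/103, -3/26.
So there are 4 negative pivots.
H is negative definite, so the origin is a strict local maximum.

local maximum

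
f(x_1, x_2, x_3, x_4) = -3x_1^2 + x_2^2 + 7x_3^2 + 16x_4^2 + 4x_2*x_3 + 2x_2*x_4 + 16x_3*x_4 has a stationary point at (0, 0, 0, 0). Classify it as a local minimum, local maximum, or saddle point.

saddle point

The Hessian at the origin is H = [[-6, 0, 0, 0], [0, 2, 4, 2], [0, 4, 14, 16], [0, 2, 16, 32]].
Congruent diagonalization of H (simultaneous row and column reduction) yields pivots -6, 2, 6, 6.
That gives 3 positive, 1 negative pivots.
H is indefinite, so the origin is a saddle point.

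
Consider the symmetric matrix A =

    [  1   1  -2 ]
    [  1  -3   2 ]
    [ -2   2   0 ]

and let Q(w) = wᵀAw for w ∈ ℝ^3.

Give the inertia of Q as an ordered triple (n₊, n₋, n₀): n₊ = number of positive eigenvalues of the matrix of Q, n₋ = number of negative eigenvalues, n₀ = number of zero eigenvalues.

Applying the same elementary operations to the rows and columns of A produces a congruent diagonal matrix with entries 1, -4, 0.
So there are 1 positive, 1 negative, 1 zero pivots.

(1, 1, 1)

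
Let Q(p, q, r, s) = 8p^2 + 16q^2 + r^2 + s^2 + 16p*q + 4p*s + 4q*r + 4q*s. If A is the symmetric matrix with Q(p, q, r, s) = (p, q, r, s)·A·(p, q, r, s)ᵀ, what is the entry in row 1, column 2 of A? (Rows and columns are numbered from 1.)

8

The coefficient of p·q in Q is 16. For a symmetric A this equals A[1,2] + A[2,1] = 2·A[1,2].
So A[1,2] = 16/2 = 8.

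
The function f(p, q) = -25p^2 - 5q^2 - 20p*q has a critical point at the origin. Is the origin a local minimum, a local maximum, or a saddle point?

The Hessian at the origin is H = [[-50, -20], [-20, -10]].
det H = -50·-10 − (-20)² = 100 > 0 and H[1,1] = -50 < 0, so H is negative definite.
Therefore the origin is a local maximum.

local maximum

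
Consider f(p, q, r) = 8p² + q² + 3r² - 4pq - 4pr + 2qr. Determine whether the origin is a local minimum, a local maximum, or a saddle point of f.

local minimum

The Hessian at the origin is H = [[16, -4, -4], [-4, 2, 2], [-4, 2, 6]].
Congruent diagonalization of H (simultaneous row and column reduction) yields pivots 16, 1, 4.
So there are 3 positive pivots.
H is positive definite, so the origin is a strict local minimum.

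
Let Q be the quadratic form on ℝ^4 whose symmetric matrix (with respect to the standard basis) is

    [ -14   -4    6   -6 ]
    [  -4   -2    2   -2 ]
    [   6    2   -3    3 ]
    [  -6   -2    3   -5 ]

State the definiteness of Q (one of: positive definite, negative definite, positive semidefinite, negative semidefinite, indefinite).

negative definite

Leading principal minors: Δ_1 = -14, Δ_2 = 12, Δ_3 = -4, Δ_4 = 8.
The signs alternate starting with Δ_1 < 0, so by Sylvester's criterion Q is negative definite.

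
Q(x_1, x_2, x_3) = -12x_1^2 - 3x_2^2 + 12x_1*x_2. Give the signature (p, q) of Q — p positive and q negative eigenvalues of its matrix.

Write A = [[-12, 6, 0], [6, -3, 0], [0, 0, 0]].
Applying the same elementary operations to the rows and columns of A produces a congruent diagonal matrix with entries -12, 0, 0.
That gives 1 negative, 2 zero pivots.

(0, 1)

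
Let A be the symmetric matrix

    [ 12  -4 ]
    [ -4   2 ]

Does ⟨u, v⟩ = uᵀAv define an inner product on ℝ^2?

For the 2×2 matrix [[12, -4], [-4, 2]]: det = 12·2 − (-4)² = 8, trace = 14.
det > 0 so both eigenvalues share the sign of the trace; trace = 14 > 0 ⇒ both positive.
⟨·,·⟩ is an inner product exactly when A is positive definite.

yes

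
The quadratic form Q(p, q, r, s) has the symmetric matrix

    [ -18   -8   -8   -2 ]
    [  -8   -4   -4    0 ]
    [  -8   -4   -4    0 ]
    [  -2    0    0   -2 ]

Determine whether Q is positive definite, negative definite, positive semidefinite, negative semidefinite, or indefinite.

Congruent diagonalization of A (simultaneous row and column reduction) yields pivots -18, -4/9, 0, 0.
So there are 2 negative, 2 zero pivots.
Hence Q is negative semidefinite.

negative semidefinite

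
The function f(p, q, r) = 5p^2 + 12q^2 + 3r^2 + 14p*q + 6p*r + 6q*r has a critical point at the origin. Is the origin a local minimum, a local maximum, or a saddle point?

local minimum

The Hessian at the origin is H = [[10, 14, 6], [14, 24, 6], [6, 6, 6]].
An LDLᵀ factorisation of H has diagonal entries 10, 22/5, 12/11.
That gives 3 positive pivots.
H is positive definite, so the origin is a strict local minimum.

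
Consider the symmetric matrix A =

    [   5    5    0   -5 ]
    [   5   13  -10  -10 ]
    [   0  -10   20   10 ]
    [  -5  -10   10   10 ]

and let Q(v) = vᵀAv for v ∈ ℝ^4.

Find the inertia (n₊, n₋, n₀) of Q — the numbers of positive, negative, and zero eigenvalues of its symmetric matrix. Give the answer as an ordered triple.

Symmetric row and column elimination reduces A to a congruent diagonal form with pivots 5, 8, 15/2, 0.
Counting signs: 3 positive, 1 zero.

(3, 0, 1)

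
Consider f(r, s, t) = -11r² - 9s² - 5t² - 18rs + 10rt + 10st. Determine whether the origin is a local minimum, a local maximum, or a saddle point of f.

The Hessian at the origin is H = [[-22, -18, 10], [-18, -18, 10], [10, 10, -10]].
An LDLᵀ factorisation of H has diagonal entries -22, -36/11, -40/9.
That gives 3 negative pivots.
H is negative definite, so the origin is a strict local maximum.

local maximum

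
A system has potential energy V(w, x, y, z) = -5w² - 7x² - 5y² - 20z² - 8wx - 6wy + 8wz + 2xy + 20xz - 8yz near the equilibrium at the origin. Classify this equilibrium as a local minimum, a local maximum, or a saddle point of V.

local maximum

The Hessian at the origin is H = [[-10, -8, -6, 8], [-8, -14, 2, 20], [-6, 2, -10, -8], [8, 20, -8, -40]].
Congruent diagonalization of H (simultaneous row and column reduction) yields pivots -10, -38/5, -6/19, -8.
Counting signs: 4 negative.
H is negative definite, so the origin is a strict local maximum.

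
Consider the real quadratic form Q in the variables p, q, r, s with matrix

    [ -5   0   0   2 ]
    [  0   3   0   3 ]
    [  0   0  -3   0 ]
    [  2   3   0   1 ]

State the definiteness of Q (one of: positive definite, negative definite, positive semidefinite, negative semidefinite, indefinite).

Congruent diagonalization of A (simultaneous row and column reduction) yields pivots -5, 3, -3, -6/5.
So there are 1 positive, 3 negative pivots.
Hence Q is indefinite.

indefinite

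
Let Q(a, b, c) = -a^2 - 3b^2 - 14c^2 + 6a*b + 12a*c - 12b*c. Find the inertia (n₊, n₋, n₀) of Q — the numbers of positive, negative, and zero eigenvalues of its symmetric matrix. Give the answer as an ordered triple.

(1, 2, 0)

Write A = [[-1, 3, 6], [3, -3, -6], [6, -6, -14]].
An LDLᵀ factorisation of A has diagonal entries -1, 6, -2.
So there are 1 positive, 2 negative pivots.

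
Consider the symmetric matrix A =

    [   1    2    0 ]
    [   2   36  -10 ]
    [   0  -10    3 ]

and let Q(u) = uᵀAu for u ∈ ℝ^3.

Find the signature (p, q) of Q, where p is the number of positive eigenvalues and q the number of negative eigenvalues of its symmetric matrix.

Symmetric row and column elimination reduces A to a congruent diagonal form with pivots 1, 32, -1/8.
So there are 2 positive, 1 negative pivots.

(2, 1)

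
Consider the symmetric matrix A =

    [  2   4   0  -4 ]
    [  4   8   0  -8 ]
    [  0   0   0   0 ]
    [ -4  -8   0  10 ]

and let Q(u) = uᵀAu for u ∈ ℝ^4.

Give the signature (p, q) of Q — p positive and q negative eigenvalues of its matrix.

(2, 0)

Row-reducing A symmetrically gives the diagonal entries 2, 0, 0, 2.
So there are 2 positive, 2 zero pivots.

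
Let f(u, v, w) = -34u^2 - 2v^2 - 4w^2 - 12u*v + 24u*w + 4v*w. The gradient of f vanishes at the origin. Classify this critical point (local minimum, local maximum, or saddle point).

saddle point

The Hessian at the origin is H = [[-68, -12, 24], [-12, -4, 4], [24, 4, -8]].
Applying the same elementary operations to the rows and columns of H produces a congruent diagonal matrix with entries -68, -32/17, 1/2.
That gives 1 positive, 2 negative pivots.
H is indefinite, so the origin is a saddle point.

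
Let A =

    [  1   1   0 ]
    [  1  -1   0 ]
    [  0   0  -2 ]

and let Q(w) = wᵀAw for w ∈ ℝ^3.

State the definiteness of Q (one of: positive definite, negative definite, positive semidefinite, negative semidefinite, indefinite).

indefinite

Row-reducing A symmetrically gives the diagonal entries 1, -2, -2.
That gives 1 positive, 2 negative pivots.
Hence Q is indefinite.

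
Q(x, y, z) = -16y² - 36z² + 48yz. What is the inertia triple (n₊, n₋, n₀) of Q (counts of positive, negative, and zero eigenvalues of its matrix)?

Write A = [[0, 0, 0], [0, -16, 24], [0, 24, -36]].
Applying the same elementary operations to the rows and columns of A produces a congruent diagonal matrix with entries 0, -16, 0.
Counting signs: 1 negative, 2 zero.

(0, 1, 2)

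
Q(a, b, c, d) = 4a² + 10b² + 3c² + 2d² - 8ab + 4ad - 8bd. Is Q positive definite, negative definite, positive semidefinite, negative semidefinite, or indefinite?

positive definite

The associated matrix is A = [[4, -4, 0, 2], [-4, 10, 0, -4], [0, 0, 3, 0], [2, -4, 0, 2]].
Congruent diagonalization of A (simultaneous row and column reduction) yields pivots 4, 6, 3, 1/3.
Counting signs: 4 positive.
Hence Q is positive definite.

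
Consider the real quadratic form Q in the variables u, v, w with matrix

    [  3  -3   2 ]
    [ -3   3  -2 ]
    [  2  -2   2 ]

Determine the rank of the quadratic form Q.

2

Symmetric row and column elimination reduces A to a congruent diagonal form with pivots 3, 0, 2/3.
Counting signs: 2 positive, 1 zero.
The rank is the number of nonzero pivots: 2.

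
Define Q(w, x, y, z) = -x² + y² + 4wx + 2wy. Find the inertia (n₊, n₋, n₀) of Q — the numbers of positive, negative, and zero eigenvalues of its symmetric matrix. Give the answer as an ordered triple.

The symmetric matrix is A = [[0, 2, 1, 0], [2, -1, 0, 0], [1, 0, 1, 0], [0, 0, 0, 0]].
By Sylvester's law of inertia any congruent diagonalization of A has 2 positive, 1 negative and 1 zero entries.

(2, 1, 1)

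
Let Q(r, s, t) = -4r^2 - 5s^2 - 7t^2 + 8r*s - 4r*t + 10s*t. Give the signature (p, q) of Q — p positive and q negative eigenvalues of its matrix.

Write A = [[-4, 4, -2], [4, -5, 5], [-2, 5, -7]].
Congruent diagonalization of A (simultaneous row and column reduction) yields pivots -4, -1, 3.
Counting signs: 1 positive, 2 negative.

(1, 2)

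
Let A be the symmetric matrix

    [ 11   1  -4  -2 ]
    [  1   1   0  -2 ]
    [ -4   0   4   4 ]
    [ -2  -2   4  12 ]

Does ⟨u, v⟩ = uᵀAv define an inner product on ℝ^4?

Leading principal minors: Δ_1 = 11, Δ_2 = 10, Δ_3 = 24, Δ_4 = 32.
All leading principal minors are positive, so by Sylvester's criterion Q is positive definite.
⟨·,·⟩ is an inner product exactly when A is positive definite.

yes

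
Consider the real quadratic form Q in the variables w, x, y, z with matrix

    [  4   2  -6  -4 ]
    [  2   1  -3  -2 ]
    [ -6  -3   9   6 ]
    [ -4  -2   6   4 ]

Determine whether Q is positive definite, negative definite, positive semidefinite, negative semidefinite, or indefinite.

positive semidefinite

Applying the same elementary operations to the rows and columns of A produces a congruent diagonal matrix with entries 4, 0, 0, 0.
That gives 1 positive, 3 zero pivots.
Hence Q is positive semidefinite.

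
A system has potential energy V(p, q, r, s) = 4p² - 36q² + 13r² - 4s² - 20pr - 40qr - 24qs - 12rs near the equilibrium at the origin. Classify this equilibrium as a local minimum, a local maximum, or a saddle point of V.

The Hessian at the origin is H = [[8, 0, -20, 0], [0, -72, -40, -24], [-20, -40, 26, -12], [0, -24, -12, -8]].
Row-reducing H symmetrically gives the diagonal entries 8, -72, -16/9, 1.
So there are 2 positive, 2 negative pivots.
H is indefinite, so the origin is a saddle point.

saddle point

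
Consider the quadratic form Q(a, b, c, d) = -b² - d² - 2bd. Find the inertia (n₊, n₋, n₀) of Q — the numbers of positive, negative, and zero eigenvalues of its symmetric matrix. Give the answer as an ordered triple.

(0, 1, 3)

The associated matrix is A = [[0, 0, 0, 0], [0, -1, 0, -1], [0, 0, 0, 0], [0, -1, 0, -1]].
Symmetric row and column elimination reduces A to a congruent diagonal form with pivots 0, -1, 0, 0.
That gives 1 negative, 3 zero pivots.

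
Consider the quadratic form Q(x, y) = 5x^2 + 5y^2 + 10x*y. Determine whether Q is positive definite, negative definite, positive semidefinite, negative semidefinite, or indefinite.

positive semidefinite

The symmetric matrix of Q is [[5, 5], [5, 5]].
For the 2×2 matrix [[5, 5], [5, 5]]: det = 5·5 − (5)² = 0, trace = 10.
det = 0 so one eigenvalue is zero; the form is semidefinite with the sign of the trace.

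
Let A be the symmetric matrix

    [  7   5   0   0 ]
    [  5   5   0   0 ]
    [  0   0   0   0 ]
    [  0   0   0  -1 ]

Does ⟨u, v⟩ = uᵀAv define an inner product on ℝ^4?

Row-reducing A symmetrically gives the diagonal entries 7, 10/7, 0, -1.
That gives 2 positive, 1 negative, 1 zero pivots.
Hence Q is indefinite.
⟨·,·⟩ is an inner product exactly when A is positive definite.

no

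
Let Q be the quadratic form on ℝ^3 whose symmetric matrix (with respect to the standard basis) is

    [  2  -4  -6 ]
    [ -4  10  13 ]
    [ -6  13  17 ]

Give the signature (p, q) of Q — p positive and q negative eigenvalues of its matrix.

(2, 1)

Row-reducing A symmetrically gives the diagonal entries 2, 2, -3/2.
That gives 2 positive, 1 negative pivots.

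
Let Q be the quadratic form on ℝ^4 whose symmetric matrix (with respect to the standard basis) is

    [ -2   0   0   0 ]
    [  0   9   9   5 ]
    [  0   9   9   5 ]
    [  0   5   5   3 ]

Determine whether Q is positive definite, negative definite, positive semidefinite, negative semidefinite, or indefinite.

indefinite

Congruent diagonalization of A (simultaneous row and column reduction) yields pivots -2, 9, 0, 2/9.
Counting signs: 2 positive, 1 negative, 1 zero.
Hence Q is indefinite.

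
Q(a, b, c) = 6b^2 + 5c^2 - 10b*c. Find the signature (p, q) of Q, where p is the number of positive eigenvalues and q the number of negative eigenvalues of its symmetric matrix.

The symmetric matrix is A = [[0, 0, 0], [0, 6, -5], [0, -5, 5]].
Row-reducing A symmetrically gives the diagonal entries 0, 6, 5/6.
That gives 2 positive, 1 zero pivots.

(2, 0)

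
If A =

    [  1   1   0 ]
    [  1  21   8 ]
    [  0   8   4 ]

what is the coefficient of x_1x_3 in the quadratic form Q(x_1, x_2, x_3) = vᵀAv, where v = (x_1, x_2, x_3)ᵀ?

0

The coefficient of x_1x_3 is A[1,3] + A[3,1] = 2·0 = 0.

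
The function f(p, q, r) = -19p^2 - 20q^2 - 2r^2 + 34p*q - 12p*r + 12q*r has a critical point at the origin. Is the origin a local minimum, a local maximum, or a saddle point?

local maximum

The Hessian at the origin is H = [[-38, 34, -12], [34, -40, 12], [-12, 12, -4]].
An LDLᵀ factorisation of H has diagonal entries -38, -182/19, -4/91.
Counting signs: 3 negative.
H is negative definite, so the origin is a strict local maximum.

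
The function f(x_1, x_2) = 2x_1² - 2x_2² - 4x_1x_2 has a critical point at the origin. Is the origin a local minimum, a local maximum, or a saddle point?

saddle point

The Hessian at the origin is H = [[4, -4], [-4, -4]].
det H = 4·-4 − (-4)² = -32 < 0, so H is indefinite.
Therefore the origin is a saddle point.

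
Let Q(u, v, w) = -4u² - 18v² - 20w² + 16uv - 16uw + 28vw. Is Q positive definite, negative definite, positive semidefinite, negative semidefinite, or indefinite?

negative definite

Write A = [[-4, 8, -8], [8, -18, 14], [-8, 14, -20]].
An LDLᵀ factorisation of A has diagonal entries -4, -2, -2.
Counting signs: 3 negative.
Hence Q is negative definite.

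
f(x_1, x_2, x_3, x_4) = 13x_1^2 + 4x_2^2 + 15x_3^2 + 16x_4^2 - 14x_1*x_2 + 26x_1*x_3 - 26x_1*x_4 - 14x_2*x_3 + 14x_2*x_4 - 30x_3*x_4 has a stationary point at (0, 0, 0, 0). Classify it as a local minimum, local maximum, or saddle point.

local minimum

The Hessian at the origin is H = [[26, -14, 26, -26], [-14, 8, -14, 14], [26, -14, 30, -30], [-26, 14, -30, 32]].
Symmetric row and column elimination reduces H to a congruent diagonal form with pivots 26, 6/13, 4, 2.
Counting signs: 4 positive.
H is positive definite, so the origin is a strict local minimum.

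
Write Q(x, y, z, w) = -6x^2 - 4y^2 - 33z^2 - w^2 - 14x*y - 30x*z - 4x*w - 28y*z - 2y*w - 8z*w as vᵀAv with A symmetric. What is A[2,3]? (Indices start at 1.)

The coefficient of y·z in Q is -28. For a symmetric A this equals A[2,3] + A[3,2] = 2·A[2,3].
So A[2,3] = -28/2 = -14.

-14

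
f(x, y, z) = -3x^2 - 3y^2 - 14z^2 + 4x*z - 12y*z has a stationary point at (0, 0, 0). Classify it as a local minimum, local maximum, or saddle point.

The Hessian at the origin is H = [[-6, 0, 4], [0, -6, -12], [4, -12, -28]].
Symmetric row and column elimination reduces H to a congruent diagonal form with pivots -6, -6, -4/3.
So there are 3 negative pivots.
H is negative definite, so the origin is a strict local maximum.

local maximum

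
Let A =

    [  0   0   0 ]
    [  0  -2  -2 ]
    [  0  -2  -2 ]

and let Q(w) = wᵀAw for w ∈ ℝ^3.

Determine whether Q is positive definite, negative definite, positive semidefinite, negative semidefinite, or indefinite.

Congruent diagonalization of A (simultaneous row and column reduction) yields pivots 0, -2, 0.
So there are 1 negative, 2 zero pivots.
Hence Q is negative semidefinite.

negative semidefinite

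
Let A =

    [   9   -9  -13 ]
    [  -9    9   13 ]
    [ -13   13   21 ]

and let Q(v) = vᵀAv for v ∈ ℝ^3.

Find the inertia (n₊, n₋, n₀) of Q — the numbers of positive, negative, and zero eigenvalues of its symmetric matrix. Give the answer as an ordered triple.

(2, 0, 1)

Congruent diagonalization of A (simultaneous row and column reduction) yields pivots 9, 0, 20/9.
That gives 2 positive, 1 zero pivots.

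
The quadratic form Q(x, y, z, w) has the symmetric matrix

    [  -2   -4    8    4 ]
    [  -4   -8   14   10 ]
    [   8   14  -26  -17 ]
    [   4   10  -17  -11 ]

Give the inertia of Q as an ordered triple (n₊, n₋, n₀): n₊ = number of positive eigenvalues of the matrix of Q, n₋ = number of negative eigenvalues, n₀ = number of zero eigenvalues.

(2, 2, 0)

By Sylvester's law of inertia any congruent diagonalization of A has 2 positive, 2 negative and 0 zero entries.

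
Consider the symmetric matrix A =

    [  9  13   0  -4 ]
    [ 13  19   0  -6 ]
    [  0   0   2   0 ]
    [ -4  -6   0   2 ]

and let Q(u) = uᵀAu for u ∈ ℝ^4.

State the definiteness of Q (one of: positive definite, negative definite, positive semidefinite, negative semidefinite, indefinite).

positive semidefinite

Applying the same elementary operations to the rows and columns of A produces a congruent diagonal matrix with entries 9, 2/9, 2, 0.
That gives 3 positive, 1 zero pivots.
Hence Q is positive semidefinite.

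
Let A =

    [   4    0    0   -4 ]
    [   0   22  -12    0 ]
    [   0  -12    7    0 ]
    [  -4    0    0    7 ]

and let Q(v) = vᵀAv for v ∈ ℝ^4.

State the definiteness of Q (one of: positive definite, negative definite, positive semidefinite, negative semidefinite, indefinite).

positive definite

Congruent diagonalization of A (simultaneous row and column reduction) yields pivots 4, 22, 5/11, 3.
So there are 4 positive pivots.
Hence Q is positive definite.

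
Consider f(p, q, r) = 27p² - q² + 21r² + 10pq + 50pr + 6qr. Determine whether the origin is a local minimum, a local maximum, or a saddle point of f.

The Hessian at the origin is H = [[54, 10, 50], [10, -2, 6], [50, 6, 42]].
Congruent diagonalization of H (simultaneous row and column reduction) yields pivots 54, -104/27, -20/13.
Counting signs: 1 positive, 2 negative.
H is indefinite, so the origin is a saddle point.

saddle point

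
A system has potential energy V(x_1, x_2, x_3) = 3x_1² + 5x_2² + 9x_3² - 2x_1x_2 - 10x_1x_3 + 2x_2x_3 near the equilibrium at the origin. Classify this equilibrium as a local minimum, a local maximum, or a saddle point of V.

local minimum

The Hessian at the origin is H = [[6, -2, -10], [-2, 10, 2], [-10, 2, 18]].
Congruent diagonalization of H (simultaneous row and column reduction) yields pivots 6, 28/3, 8/7.
That gives 3 positive pivots.
H is positive definite, so the origin is a strict local minimum.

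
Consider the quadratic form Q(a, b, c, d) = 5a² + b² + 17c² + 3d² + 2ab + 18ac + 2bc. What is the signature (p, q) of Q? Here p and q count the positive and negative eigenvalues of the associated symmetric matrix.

(3, 0)

Write A = [[5, 1, 9, 0], [1, 1, 1, 0], [9, 1, 17, 0], [0, 0, 0, 3]].
Applying the same elementary operations to the rows and columns of A produces a congruent diagonal matrix with entries 5, 4/5, 0, 3.
Counting signs: 3 positive, 1 zero.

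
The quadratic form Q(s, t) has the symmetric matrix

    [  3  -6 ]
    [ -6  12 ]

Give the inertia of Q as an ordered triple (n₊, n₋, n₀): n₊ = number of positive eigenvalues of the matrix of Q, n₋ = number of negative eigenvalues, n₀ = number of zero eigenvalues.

(1, 0, 1)

Congruent diagonalization of A (simultaneous row and column reduction) yields pivots 3, 0.
That gives 1 positive, 1 zero pivots.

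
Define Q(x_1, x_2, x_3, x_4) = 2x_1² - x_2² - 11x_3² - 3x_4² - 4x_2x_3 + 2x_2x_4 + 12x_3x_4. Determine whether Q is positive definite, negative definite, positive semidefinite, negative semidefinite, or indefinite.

indefinite

The associated matrix is A = [[2, 0, 0, 0], [0, -1, -2, 1], [0, -2, -11, 6], [0, 1, 6, -3]].
Congruent diagonalization of A (simultaneous row and column reduction) yields pivots 2, -1, -7, 2/7.
So there are 2 positive, 2 negative pivots.
Hence Q is indefinite.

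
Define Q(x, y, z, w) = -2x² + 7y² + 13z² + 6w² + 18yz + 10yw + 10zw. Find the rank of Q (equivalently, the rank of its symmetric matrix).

4

The symmetric matrix is A = [[-2, 0, 0, 0], [0, 7, 9, 5], [0, 9, 13, 5], [0, 5, 5, 6]].
Congruent diagonalization of A (simultaneous row and column reduction) yields pivots -2, 7, 10/7, 1.
So there are 3 positive, 1 negative pivots.
The rank is the number of nonzero pivots: 4.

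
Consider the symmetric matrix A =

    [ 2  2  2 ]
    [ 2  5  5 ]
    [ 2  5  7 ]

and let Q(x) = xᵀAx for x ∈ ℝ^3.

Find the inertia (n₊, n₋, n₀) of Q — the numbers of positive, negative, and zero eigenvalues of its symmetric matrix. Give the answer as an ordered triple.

(3, 0, 0)

Applying the same elementary operations to the rows and columns of A produces a congruent diagonal matrix with entries 2, 3, 2.
Counting signs: 3 positive.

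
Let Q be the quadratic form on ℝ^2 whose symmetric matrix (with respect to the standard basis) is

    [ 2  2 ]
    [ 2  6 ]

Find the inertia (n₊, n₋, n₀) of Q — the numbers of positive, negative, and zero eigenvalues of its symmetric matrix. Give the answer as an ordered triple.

(2, 0, 0)

Applying the same elementary operations to the rows and columns of A produces a congruent diagonal matrix with entries 2, 4.
Counting signs: 2 positive.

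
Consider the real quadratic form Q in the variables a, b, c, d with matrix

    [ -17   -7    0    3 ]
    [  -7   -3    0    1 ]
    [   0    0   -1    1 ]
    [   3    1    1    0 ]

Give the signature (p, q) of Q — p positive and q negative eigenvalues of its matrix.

(1, 3)

Row-reducing A symmetrically gives the diagonal entries -17, -2/17, -1, 2.
So there are 1 positive, 3 negative pivots.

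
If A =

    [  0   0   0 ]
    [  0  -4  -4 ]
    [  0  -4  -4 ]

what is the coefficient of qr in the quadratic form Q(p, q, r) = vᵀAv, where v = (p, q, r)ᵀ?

-8

The coefficient of qr is A[2,3] + A[3,2] = 2·(-4) = -8.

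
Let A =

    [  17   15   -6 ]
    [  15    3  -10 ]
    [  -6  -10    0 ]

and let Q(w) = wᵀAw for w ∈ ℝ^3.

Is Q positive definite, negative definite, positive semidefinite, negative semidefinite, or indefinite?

Symmetric row and column elimination reduces A to a congruent diagonal form with pivots 17, -174/17, 4/87.
So there are 2 positive, 1 negative pivots.
Hence Q is indefinite.

indefinite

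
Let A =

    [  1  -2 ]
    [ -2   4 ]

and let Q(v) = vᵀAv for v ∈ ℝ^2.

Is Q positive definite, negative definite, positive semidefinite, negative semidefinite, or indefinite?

Applying the same elementary operations to the rows and columns of A produces a congruent diagonal matrix with entries 1, 0.
Counting signs: 1 positive, 1 zero.
Hence Q is positive semidefinite.

positive semidefinite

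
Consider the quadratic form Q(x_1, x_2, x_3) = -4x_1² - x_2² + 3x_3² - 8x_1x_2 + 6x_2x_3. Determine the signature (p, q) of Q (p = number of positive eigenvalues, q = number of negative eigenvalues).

(1, 1)

Write A = [[-4, -4, 0], [-4, -1, 3], [0, 3, 3]].
Applying the same elementary operations to the rows and columns of A produces a congruent diagonal matrix with entries -4, 3, 0.
Counting signs: 1 positive, 1 negative, 1 zero.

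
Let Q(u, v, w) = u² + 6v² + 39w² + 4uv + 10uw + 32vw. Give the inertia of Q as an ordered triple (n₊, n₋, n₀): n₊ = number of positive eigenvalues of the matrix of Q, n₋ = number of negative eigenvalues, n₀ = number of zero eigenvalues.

Write A = [[1, 2, 5], [2, 6, 16], [5, 16, 39]].
Congruent diagonalization of A (simultaneous row and column reduction) yields pivots 1, 2, -4.
So there are 2 positive, 1 negative pivots.

(2, 1, 0)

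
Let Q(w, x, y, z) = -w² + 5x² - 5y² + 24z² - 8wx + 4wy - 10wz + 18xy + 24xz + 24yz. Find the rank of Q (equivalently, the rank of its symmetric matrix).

Write A = [[-1, -4, 2, -5], [-4, 5, 9, 12], [2, 9, -5, 12], [-5, 12, 12, 24]].
Row-reducing A symmetrically gives the diagonal entries -1, 21, -22/21, 5/11.
Counting signs: 2 positive, 2 negative.
The rank is the number of nonzero pivots: 4.

4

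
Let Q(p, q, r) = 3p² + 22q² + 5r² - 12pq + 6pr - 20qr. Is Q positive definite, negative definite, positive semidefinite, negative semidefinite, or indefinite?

positive definite

The symmetric matrix of Q is A = [[3, -6, 3], [-6, 22, -10], [3, -10, 5]].
Leading principal minors: Δ_1 = 3, Δ_2 = 30, Δ_3 = 12.
All leading principal minors are positive, so by Sylvester's criterion Q is positive definite.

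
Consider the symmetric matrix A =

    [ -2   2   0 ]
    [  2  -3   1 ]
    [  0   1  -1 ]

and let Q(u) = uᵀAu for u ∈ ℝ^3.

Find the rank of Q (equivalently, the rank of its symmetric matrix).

Applying the same elementary operations to the rows and columns of A produces a congruent diagonal matrix with entries -2, -1, 0.
So there are 2 negative, 1 zero pivots.
The rank is the number of nonzero pivots: 2.

2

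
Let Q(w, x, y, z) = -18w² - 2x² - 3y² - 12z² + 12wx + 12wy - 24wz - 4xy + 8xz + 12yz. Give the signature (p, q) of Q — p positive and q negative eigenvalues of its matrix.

Write A = [[-18, 6, 6, -12], [6, -2, -2, 4], [6, -2, -3, 6], [-12, 4, 6, -12]].
Congruent diagonalization of A (simultaneous row and column reduction) yields pivots -18, 0, -1, 0.
So there are 2 negative, 2 zero pivots.

(0, 2)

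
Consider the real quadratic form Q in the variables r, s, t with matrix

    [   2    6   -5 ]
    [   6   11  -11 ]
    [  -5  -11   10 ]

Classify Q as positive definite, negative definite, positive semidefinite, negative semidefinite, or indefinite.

An LDLᵀ factorisation of A has diagonal entries 2, -7, -3/14.
So there are 1 positive, 2 negative pivots.
Hence Q is indefinite.

indefinite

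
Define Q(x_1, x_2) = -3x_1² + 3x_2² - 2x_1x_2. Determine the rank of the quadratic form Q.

2

Write A = [[-3, -1], [-1, 3]].
Row-reducing A symmetrically gives the diagonal entries -3, 10/3.
That gives 1 positive, 1 negative pivots.
The rank is the number of nonzero pivots: 2.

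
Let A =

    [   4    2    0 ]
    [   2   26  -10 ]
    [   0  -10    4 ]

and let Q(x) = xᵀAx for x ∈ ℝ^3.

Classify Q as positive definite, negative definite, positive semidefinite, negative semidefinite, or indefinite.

positive semidefinite

Row-reducing A symmetrically gives the diagonal entries 4, 25, 0.
So there are 2 positive, 1 zero pivots.
Hence Q is positive semidefinite.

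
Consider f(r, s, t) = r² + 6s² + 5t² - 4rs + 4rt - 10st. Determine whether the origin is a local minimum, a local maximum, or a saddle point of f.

The Hessian at the origin is H = [[2, -4, 4], [-4, 12, -10], [4, -10, 10]].
Applying the same elementary operations to the rows and columns of H produces a congruent diagonal matrix with entries 2, 4, 1.
So there are 3 positive pivots.
H is positive definite, so the origin is a strict local minimum.

local minimum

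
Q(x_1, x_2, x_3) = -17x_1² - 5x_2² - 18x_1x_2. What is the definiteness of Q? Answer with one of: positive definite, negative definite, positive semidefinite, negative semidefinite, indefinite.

Write A = [[-17, -9, 0], [-9, -5, 0], [0, 0, 0]].
Applying the same elementary operations to the rows and columns of A produces a congruent diagonal matrix with entries -17, -4/17, 0.
Counting signs: 2 negative, 1 zero.
Hence Q is negative semidefinite.

negative semidefinite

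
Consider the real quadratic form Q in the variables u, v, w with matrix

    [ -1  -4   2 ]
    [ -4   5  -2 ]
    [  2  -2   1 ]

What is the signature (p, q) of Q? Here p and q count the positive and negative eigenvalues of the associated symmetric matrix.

(2, 1)

Symmetric row and column elimination reduces A to a congruent diagonal form with pivots -1, 21, 5/21.
So there are 2 positive, 1 negative pivots.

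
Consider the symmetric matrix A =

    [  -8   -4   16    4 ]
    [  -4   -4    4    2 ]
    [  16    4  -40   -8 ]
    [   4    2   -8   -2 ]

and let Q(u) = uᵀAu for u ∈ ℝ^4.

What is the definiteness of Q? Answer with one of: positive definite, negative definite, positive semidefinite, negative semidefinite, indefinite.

negative semidefinite

Applying the same elementary operations to the rows and columns of A produces a congruent diagonal matrix with entries -8, -2, 0, 0.
That gives 2 negative, 2 zero pivots.
Hence Q is negative semidefinite.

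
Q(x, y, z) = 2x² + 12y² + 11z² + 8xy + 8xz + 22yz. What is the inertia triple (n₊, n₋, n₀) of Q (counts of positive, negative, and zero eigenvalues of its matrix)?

The symmetric matrix is A = [[2, 4, 4], [4, 12, 11], [4, 11, 11]].
Congruent diagonalization of A (simultaneous row and column reduction) yields pivots 2, 4, 3/4.
Counting signs: 3 positive.

(3, 0, 0)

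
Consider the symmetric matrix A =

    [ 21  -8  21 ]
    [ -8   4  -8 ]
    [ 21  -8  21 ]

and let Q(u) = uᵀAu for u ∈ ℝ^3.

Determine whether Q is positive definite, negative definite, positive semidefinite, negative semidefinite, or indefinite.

positive semidefinite

Symmetric row and column elimination reduces A to a congruent diagonal form with pivots 21, 20/21, 0.
Counting signs: 2 positive, 1 zero.
Hence Q is positive semidefinite.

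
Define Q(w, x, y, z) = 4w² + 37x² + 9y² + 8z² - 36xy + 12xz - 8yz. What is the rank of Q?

4

The associated matrix is A = [[4, 0, 0, 0], [0, 37, -18, 6], [0, -18, 9, -4], [0, 6, -4, 8]].
Congruent diagonalization of A (simultaneous row and column reduction) yields pivots 4, 37, 9/37, 20/9.
Counting signs: 4 positive.
The rank is the number of nonzero pivots: 4.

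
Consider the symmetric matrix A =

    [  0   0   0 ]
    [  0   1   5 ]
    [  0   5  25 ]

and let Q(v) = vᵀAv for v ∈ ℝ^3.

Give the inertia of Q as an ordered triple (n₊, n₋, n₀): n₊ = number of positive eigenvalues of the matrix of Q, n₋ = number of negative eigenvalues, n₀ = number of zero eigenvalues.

Congruent diagonalization of A (simultaneous row and column reduction) yields pivots 0, 1, 0.
So there are 1 positive, 2 zero pivots.

(1, 0, 2)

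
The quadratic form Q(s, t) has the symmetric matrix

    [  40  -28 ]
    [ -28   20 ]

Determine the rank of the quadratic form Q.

Congruent diagonalization of A (simultaneous row and column reduction) yields pivots 40, 2/5.
Counting signs: 2 positive.
The rank is the number of nonzero pivots: 2.

2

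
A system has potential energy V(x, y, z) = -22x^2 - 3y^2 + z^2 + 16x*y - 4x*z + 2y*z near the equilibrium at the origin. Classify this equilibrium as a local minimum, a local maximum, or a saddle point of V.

The Hessian at the origin is H = [[-44, 16, -4], [16, -6, 2], [-4, 2, 2]].
Row-reducing H symmetrically gives the diagonal entries -44, -2/11, 4.
That gives 1 positive, 2 negative pivots.
H is indefinite, so the origin is a saddle point.

saddle point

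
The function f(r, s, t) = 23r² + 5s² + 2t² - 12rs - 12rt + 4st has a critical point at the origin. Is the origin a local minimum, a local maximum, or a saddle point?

The Hessian at the origin is H = [[46, -12, -12], [-12, 10, 4], [-12, 4, 4]].
An LDLᵀ factorisation of H has diagonal entries 46, 158/23, 60/79.
Counting signs: 3 positive.
H is positive definite, so the origin is a strict local minimum.

local minimum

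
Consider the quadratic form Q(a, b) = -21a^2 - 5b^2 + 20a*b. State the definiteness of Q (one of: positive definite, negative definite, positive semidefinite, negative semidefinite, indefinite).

The associated matrix is A = [[-21, 10], [10, -5]].
Congruent diagonalization of A (simultaneous row and column reduction) yields pivots -21, -5/21.
That gives 2 negative pivots.
Hence Q is negative definite.

negative definite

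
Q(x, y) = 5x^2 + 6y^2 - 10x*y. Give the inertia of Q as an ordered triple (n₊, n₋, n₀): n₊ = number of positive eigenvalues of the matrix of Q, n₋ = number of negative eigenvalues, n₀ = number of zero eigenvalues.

(2, 0, 0)

The associated matrix is A = [[5, -5], [-5, 6]].
Applying the same elementary operations to the rows and columns of A produces a congruent diagonal matrix with entries 5, 1.
So there are 2 positive pivots.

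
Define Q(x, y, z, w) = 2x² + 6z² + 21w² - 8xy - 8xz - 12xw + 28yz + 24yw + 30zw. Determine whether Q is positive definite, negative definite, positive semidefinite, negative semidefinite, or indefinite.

The associated matrix is A = [[2, -4, -4, -6], [-4, 0, 14, 12], [-4, 14, 6, 15], [-6, 12, 15, 21]].
Symmetric row and column elimination reduces A to a congruent diagonal form with pivots 2, -8, 5/2, -3/5.
So there are 2 positive, 2 negative pivots.
Hence Q is indefinite.

indefinite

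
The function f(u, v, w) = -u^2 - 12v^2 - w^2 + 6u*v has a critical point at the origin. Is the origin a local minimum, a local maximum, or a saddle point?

local maximum

The Hessian at the origin is H = [[-2, 6, 0], [6, -24, 0], [0, 0, -2]].
Applying the same elementary operations to the rows and columns of H produces a congruent diagonal matrix with entries -2, -6, -2.
So there are 3 negative pivots.
H is negative definite, so the origin is a strict local maximum.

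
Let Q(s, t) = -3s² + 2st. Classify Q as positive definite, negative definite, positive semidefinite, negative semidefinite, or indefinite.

Write A = [[-3, 1], [1, 0]].
Symmetric row and column elimination reduces A to a congruent diagonal form with pivots -3, 1/3.
That gives 1 positive, 1 negative pivots.
Hence Q is indefinite.

indefinite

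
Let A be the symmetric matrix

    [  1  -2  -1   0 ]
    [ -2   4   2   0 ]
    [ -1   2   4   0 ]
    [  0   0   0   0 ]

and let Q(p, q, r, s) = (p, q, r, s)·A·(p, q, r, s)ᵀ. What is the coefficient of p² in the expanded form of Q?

The coefficient of p² is the diagonal entry A[1,1] = 1.

1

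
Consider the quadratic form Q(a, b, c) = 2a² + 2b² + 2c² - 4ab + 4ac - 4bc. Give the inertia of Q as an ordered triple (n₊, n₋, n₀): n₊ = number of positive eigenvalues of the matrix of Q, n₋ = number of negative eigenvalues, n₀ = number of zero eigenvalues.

The associated matrix is A = [[2, -2, 2], [-2, 2, -2], [2, -2, 2]].
Congruent diagonalization of A (simultaneous row and column reduction) yields pivots 2, 0, 0.
That gives 1 positive, 2 zero pivots.

(1, 0, 2)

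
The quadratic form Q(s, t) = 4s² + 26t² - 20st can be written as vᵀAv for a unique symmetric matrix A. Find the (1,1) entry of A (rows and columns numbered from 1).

The coefficient of s² in Q is 4, and that is exactly A[1,1].

4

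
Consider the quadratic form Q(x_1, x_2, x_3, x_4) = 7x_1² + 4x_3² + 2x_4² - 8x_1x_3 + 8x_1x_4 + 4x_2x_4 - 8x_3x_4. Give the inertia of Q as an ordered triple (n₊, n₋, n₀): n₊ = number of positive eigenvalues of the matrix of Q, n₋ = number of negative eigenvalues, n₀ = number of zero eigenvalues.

(3, 1, 0)

The symmetric matrix is A = [[7, 0, -4, 4], [0, 0, 0, 2], [-4, 0, 4, -4], [4, 2, -4, 2]].
By Sylvester's law of inertia any congruent diagonalization of A has 3 positive, 1 negative and 0 zero entries.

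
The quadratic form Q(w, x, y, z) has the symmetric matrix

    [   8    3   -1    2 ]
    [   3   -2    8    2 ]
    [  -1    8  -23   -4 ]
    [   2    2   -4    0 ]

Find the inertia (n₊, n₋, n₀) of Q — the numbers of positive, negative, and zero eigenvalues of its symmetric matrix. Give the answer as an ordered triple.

(2, 2, 0)

Row-reducing A symmetrically gives the diagonal entries 8, -25/8, -17/25, 4/17.
That gives 2 positive, 2 negative pivots.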